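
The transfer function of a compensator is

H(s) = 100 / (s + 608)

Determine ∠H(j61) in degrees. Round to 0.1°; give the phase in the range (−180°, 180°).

Substitute s = j61:
Numerator: 100 = 100 + j0
Denominator: (j61) + 608 = 608 + j61
|N| = √(100² + 0²) ≈ 100, ∠N ≈ 0.00°
|D| = √(608² + 61²) ≈ 611.05, ∠D ≈ 5.73°
∠H = 0.00° − 5.73° = -5.73°

-5.7°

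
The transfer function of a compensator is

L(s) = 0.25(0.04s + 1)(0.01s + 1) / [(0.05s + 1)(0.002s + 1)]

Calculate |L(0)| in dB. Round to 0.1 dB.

L(0) = 0.25 · 1 / 1 = 0.25
20 log₁₀(0.25) ≈ -12.04 dB

-12.0 dB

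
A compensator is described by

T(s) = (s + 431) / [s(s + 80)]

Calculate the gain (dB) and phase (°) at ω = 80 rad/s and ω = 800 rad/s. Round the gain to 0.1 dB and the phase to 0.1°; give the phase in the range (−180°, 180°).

At s = jω = j80:
zero (s+431): 431 + j80 → |·| = √(431²+80²) = √192161 ≈ 438.36, ∠ = arctan(80/431) ≈ 10.52°
pole (s+80): 80 + j80 → |·| = √(80²+80²) = √12800 ≈ 113.14, ∠ = arctan(80/80) ≈ 45.00°
pole at origin: |s| = 80, ∠ = 90.00° (in denominator)
|T| = 1 · 438.36 / 9051.2 ≈ 0.048431
Gain = 20 log₁₀(0.048431) ≈ -26.30 dB
∠T = 10.52° − 135.00° = -124.48°

At s = jω = j800:
zero (s+431): 431 + j800 → |·| = √(431²+800²) = √825761 ≈ 908.71, ∠ = arctan(800/431) ≈ 61.69°
pole (s+80): 80 + j800 → |·| = √(80²+800²) = √646400 ≈ 803.99, ∠ = arctan(800/80) ≈ 84.29°
pole at origin: |s| = 800, ∠ = 90.00° (in denominator)
|T| = 1 · 908.71 / 6.4319e+05 ≈ 0.0014128
Gain = 20 log₁₀(0.0014128) ≈ -57.00 dB
∠T = 61.69° − 174.29° = -112.60°

ω = 80: -26.3 dB, -124.5°; ω = 800: -57.0 dB, -112.6°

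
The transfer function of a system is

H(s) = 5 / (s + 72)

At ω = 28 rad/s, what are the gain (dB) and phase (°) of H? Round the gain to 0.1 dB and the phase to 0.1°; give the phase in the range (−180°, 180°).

-23.8 dB, -21.3°

Substitute s = j28:
Numerator: 5 = 5 + j0
Denominator: (j28) + 72 = 72 + j28
|N| = √(5² + 0²) ≈ 5, ∠N ≈ 0.00°
|D| = √(72² + 28²) ≈ 77.253, ∠D ≈ 21.25°
|H| = 5 / 77.253 ≈ 0.064722
Gain = 20 log₁₀(0.064722) ≈ -23.78 dB
∠H = 0.00° − 21.25° = -21.25°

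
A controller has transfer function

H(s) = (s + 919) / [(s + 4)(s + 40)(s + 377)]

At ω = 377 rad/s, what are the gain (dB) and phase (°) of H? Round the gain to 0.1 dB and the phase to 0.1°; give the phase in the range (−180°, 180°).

-97.7 dB, 164.0°

At s = jω = j377:
zero (s+919): 919 + j377 → |·| = √(919²+377²) = √986690 ≈ 993.32, ∠ = arctan(377/919) ≈ 22.30°
pole (s+4): 4 + j377 → |·| = √(4²+377²) = √142145 ≈ 377.02, ∠ = arctan(377/4) ≈ 89.39°
pole (s+40): 40 + j377 → |·| = √(40²+377²) = √143729 ≈ 379.12, ∠ = arctan(377/40) ≈ 83.94°
pole (s+377): 377 + j377 → |·| = √(377²+377²) = √284258 ≈ 533.16, ∠ = arctan(377/377) ≈ 45.00°
|H| = 1 · 993.32 / 7.6208e+07 ≈ 1.3034e-05
Gain = 20 log₁₀(1.3034e-05) ≈ -97.70 dB
∠H = 22.30° − 218.33° = -196.03° ≡ 163.97° (principal value)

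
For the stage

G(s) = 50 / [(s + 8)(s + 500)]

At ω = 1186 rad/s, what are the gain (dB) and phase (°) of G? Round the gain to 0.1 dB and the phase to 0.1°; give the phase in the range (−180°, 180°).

-89.7 dB, -156.8°

At s = jω = j1186:
pole (s+8): 8 + j1186 → |·| = √(8²+1186²) = √1406660 ≈ 1186, ∠ = arctan(1186/8) ≈ 89.61°
pole (s+500): 500 + j1186 → |·| = √(500²+1186²) = √1656596 ≈ 1287.1, ∠ = arctan(1186/500) ≈ 67.14°
|G| = 50 / 1.5265e+06 ≈ 3.2755e-05
Gain = 20 log₁₀(3.2755e-05) ≈ -89.69 dB
∠G = 0.00° − 156.75° = -156.75°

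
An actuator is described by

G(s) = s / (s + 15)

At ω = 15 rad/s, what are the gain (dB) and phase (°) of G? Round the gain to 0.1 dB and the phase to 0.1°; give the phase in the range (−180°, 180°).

At s = jω = j15:
zero at origin: s = j15 → |·| = 15, ∠ = 90.00°
pole (s+15): 15 + j15 → |·| = √(15²+15²) = √450 ≈ 21.213, ∠ = arctan(15/15) ≈ 45.00°
|G| = 1 · 15 / 21.213 ≈ 0.70711
Gain = 20 log₁₀(0.70711) ≈ -3.01 dB
∠G = 90.00° − 45.00° = 45.00°

-3.0 dB, 45.0°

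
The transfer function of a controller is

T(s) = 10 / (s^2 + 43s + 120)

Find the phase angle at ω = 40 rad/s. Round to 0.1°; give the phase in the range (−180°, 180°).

Substitute s = j40:
Numerator: 10 = 10 + j0
Denominator: (j40)^2 + 43(j40) + 120 = -1480 + j1720
|N| = √(10² + 0²) ≈ 10, ∠N ≈ 0.00°
|D| = √(1480² + 1720²) ≈ 2269.1, ∠D ≈ 130.71°
∠T = 0.00° − 130.71° = -130.71°

-130.7°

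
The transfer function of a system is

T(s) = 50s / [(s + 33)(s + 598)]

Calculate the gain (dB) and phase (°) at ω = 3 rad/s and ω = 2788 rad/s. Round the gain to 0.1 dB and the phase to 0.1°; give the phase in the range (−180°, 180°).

At s = jω = j3:
zero at origin: s = j3 → |·| = 3, ∠ = 90.00°
pole (s+33): 33 + j3 → |·| = √(33²+3²) = √1098 ≈ 33.136, ∠ = arctan(3/33) ≈ 5.19°
pole (s+598): 598 + j3 → |·| = √(598²+3²) = √357613 ≈ 598.01, ∠ = arctan(3/598) ≈ 0.29°
|T| = 50 · 3 / 19816 ≈ 0.0075696
Gain = 20 log₁₀(0.0075696) ≈ -42.42 dB
∠T = 90.00° − 5.48° = 84.52°

At s = jω = j2788:
zero at origin: s = j2788 → |·| = 2788, ∠ = 90.00°
pole (s+33): 33 + j2788 → |·| = √(33²+2788²) = √7774033 ≈ 2788.2, ∠ = arctan(2788/33) ≈ 89.32°
pole (s+598): 598 + j2788 → |·| = √(598²+2788²) = √8130548 ≈ 2851.4, ∠ = arctan(2788/598) ≈ 77.89°
|T| = 50 · 2788 / 7.9503e+06 ≈ 0.017534
Gain = 20 log₁₀(0.017534) ≈ -35.12 dB
∠T = 90.00° − 167.21° = -77.21°

ω = 3: -42.4 dB, 84.5°; ω = 2788: -35.1 dB, -77.2°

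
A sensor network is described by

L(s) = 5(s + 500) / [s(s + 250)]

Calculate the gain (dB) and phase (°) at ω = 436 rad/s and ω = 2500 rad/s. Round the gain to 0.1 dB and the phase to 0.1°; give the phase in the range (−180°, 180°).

ω = 436: -36.4 dB, -109.1°; ω = 2500: -53.9 dB, -95.6°

At s = jω = j436:
zero (s+500): 500 + j436 → |·| = √(500²+436²) = √440096 ≈ 663.4, ∠ = arctan(436/500) ≈ 41.09°
pole (s+250): 250 + j436 → |·| = √(250²+436²) = √252596 ≈ 502.59, ∠ = arctan(436/250) ≈ 60.17°
pole at origin: |s| = 436, ∠ = 90.00° (in denominator)
|L| = 5 · 663.4 / 2.1913e+05 ≈ 0.015137
Gain = 20 log₁₀(0.015137) ≈ -36.40 dB
∠L = 41.09° − 150.17° = -109.08°

At s = jω = j2500:
zero (s+500): 500 + j2500 → |·| = √(500²+2500²) = √6500000 ≈ 2549.5, ∠ = arctan(2500/500) ≈ 78.69°
pole (s+250): 250 + j2500 → |·| = √(250²+2500²) = √6312500 ≈ 2512.5, ∠ = arctan(2500/250) ≈ 84.29°
pole at origin: |s| = 2500, ∠ = 90.00° (in denominator)
|L| = 5 · 2549.5 / 6.2812e+06 ≈ 0.0020295
Gain = 20 log₁₀(0.0020295) ≈ -53.85 dB
∠L = 78.69° − 174.29° = -95.60°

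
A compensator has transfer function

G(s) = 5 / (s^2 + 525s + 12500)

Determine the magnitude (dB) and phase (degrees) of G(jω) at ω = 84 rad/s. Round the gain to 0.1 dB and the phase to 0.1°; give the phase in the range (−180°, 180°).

Substitute s = j84:
Numerator: 5 = 5 + j0
Denominator: (j84)^2 + 525(j84) + 12500 = 5444 + j44100
|N| = √(5² + 0²) ≈ 5, ∠N ≈ 0.00°
|D| = √(5444² + 44100²) ≈ 44435, ∠D ≈ 82.96°
|G| = 5 / 44435 ≈ 0.00011252
Gain = 20 log₁₀(0.00011252) ≈ -78.98 dB
∠G = 0.00° − 82.96° = -82.96°

-79.0 dB, -83.0°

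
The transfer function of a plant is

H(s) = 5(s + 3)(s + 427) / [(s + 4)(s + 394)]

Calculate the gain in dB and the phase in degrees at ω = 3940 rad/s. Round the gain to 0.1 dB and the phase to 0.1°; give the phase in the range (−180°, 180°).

14.0 dB, -0.5°

At s = jω = j3940:
zero (s+3): 3 + j3940 → |·| = √(3²+3940²) = √15523609 ≈ 3940, ∠ = arctan(3940/3) ≈ 89.96°
zero (s+427): 427 + j3940 → |·| = √(427²+3940²) = √15705929 ≈ 3963.1, ∠ = arctan(3940/427) ≈ 83.81°
pole (s+4): 4 + j3940 → |·| = √(4²+3940²) = √15523616 ≈ 3940, ∠ = arctan(3940/4) ≈ 89.94°
pole (s+394): 394 + j3940 → |·| = √(394²+3940²) = √15678836 ≈ 3959.7, ∠ = arctan(3940/394) ≈ 84.29°
|H| = 5 · 1.5615e+07 / 1.5601e+07 ≈ 5.0045
Gain = 20 log₁₀(5.0045) ≈ 13.99 dB
∠H = 173.77° − 174.23° = -0.46°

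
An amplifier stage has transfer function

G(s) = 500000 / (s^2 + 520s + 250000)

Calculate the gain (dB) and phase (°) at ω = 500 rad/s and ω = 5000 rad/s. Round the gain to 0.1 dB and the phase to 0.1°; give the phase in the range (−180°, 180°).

At s = jω = j500:
quadratic: (j500)² + 520·j500 + 250000 = 0 + j260000 → |·| ≈ 2.6e+05, ∠ ≈ 90.00°
|G| = 500000 / 2.6e+05 ≈ 1.9231
Gain = 20 log₁₀(1.9231) ≈ 5.68 dB
∠G = 0.00° − 90.00° = -90.00°

At s = jω = j5000:
quadratic: (j5000)² + 520·j5000 + 250000 = -24750000 + j2600000 → |·| ≈ 2.4886e+07, ∠ ≈ 174.00°
|G| = 500000 / 2.4886e+07 ≈ 0.020092
Gain = 20 log₁₀(0.020092) ≈ -33.94 dB
∠G = 0.00° − 174.00° = -174.00°

ω = 500: 5.7 dB, -90.0°; ω = 5000: -33.9 dB, -174.0°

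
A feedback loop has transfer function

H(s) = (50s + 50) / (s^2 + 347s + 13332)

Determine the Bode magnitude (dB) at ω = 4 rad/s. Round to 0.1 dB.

Substitute s = j4:
Numerator: 50(j4) + 50 = 50 + j200
Denominator: (j4)^2 + 347(j4) + 13332 = 13316 + j1388
|N| = √(50² + 200²) ≈ 206.16, ∠N ≈ 75.96°
|D| = √(13316² + 1388²) ≈ 13388, ∠D ≈ 5.95°
|H| = 206.16 / 13388 ≈ 0.015399
Gain = 20 log₁₀(0.015399) ≈ -36.25 dB

-36.3 dB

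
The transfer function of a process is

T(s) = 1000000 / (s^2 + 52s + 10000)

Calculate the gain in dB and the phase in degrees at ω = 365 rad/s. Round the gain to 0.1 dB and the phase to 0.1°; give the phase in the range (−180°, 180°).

18.1 dB, -171.2°

At s = jω = j365:
quadratic: (j365)² + 52·j365 + 10000 = -123225 + j18980 → |·| ≈ 1.2468e+05, ∠ ≈ 171.24°
|T| = 1000000 / 1.2468e+05 ≈ 8.0205
Gain = 20 log₁₀(8.0205) ≈ 18.08 dB
∠T = 0.00° − 171.24° = -171.24°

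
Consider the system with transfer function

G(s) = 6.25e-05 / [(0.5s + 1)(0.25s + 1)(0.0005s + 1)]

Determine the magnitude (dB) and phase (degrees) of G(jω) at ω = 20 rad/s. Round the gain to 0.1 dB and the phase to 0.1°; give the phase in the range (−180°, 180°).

-118.3 dB, -163.6°

At ω = 20 rad/s:
pole (1 + j20·0.5) = 1 + j10 → |·| ≈ 10.05, ∠ ≈ 84.29°
pole (1 + j20·0.25) = 1 + j5 → |·| ≈ 5.099, ∠ ≈ 78.69°
pole (1 + j20·0.0005) = 1 + j0.01 → |·| ≈ 1, ∠ ≈ 0.57°
|G| = 6.25e-05 · 1 / (10.05 · 5.099 · 1) ≈ 1.2196e-06
Gain = 20 log₁₀(1.2196e-06) ≈ -118.28 dB
∠G = (0°) − (84.29° + 78.69° + 0.57°) = -163.55°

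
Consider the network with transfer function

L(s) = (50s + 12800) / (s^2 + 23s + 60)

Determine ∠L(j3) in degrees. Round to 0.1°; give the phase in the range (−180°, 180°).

Substitute s = j3:
Numerator: 50(j3) + 12800 = 12800 + j150
Denominator: (j3)^2 + 23(j3) + 60 = 51 + j69
|N| = √(12800² + 150²) ≈ 12801, ∠N ≈ 0.67°
|D| = √(51² + 69²) ≈ 85.802, ∠D ≈ 53.53°
∠L = 0.67° − 53.53° = -52.86°

-52.9°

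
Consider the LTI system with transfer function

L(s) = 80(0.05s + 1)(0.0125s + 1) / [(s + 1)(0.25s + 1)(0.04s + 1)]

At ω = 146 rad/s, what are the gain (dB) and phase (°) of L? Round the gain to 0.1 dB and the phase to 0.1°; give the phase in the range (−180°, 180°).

-28.2 dB, -114.8°

At ω = 146 rad/s:
zero (1 + j146·0.05) = 1 + j7.3 → |·| ≈ 7.3682, ∠ ≈ 82.20°
zero (1 + j146·0.0125) = 1 + j1.825 → |·| ≈ 2.081, ∠ ≈ 61.28°
pole (1 + j146·1) = 1 + j146 → |·| ≈ 146, ∠ ≈ 89.61°
pole (1 + j146·0.25) = 1 + j36.5 → |·| ≈ 36.514, ∠ ≈ 88.43°
pole (1 + j146·0.04) = 1 + j5.84 → |·| ≈ 5.925, ∠ ≈ 80.28°
|L| = 80 · 7.3682 · 2.081 / (146 · 36.514 · 5.925) ≈ 0.038835
Gain = 20 log₁₀(0.038835) ≈ -28.22 dB
∠L = (82.20° + 61.28°) − (89.61° + 88.43° + 80.28°) = -114.84°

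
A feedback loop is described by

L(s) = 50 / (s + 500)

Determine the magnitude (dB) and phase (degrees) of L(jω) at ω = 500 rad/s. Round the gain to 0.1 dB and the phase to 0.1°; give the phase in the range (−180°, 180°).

At s = jω = j500:
pole (s+500): 500 + j500 → |·| = √(500²+500²) = √500000 ≈ 707.11, ∠ = arctan(500/500) ≈ 45.00°
|L| = 50 / 707.11 ≈ 0.07071
Gain = 20 log₁₀(0.07071) ≈ -23.01 dB
∠L = 0.00° − 45.00° = -45.00°

-23.0 dB, -45.0°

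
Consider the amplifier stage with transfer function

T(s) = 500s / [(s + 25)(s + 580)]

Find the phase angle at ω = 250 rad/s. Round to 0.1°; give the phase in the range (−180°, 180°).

-17.6°

At s = jω = j250:
zero at origin: s = j250 → |·| = 250, ∠ = 90.00°
pole (s+25): 25 + j250 → |·| = √(25²+250²) = √63125 ≈ 251.25, ∠ = arctan(250/25) ≈ 84.29°
pole (s+580): 580 + j250 → |·| = √(580²+250²) = √398900 ≈ 631.59, ∠ = arctan(250/580) ≈ 23.32°
∠T = 90.00° − 107.61° = -17.61°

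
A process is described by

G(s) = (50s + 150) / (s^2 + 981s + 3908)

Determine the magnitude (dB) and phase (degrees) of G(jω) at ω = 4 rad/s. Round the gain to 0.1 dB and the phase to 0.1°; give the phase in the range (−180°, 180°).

-26.9 dB, 7.9°

Substitute s = j4:
Numerator: 50(j4) + 150 = 150 + j200
Denominator: (j4)^2 + 981(j4) + 3908 = 3892 + j3924
|N| = √(150² + 200²) ≈ 250, ∠N ≈ 53.13°
|D| = √(3892² + 3924²) ≈ 5526.8, ∠D ≈ 45.23°
|G| = 250 / 5526.8 ≈ 0.045234
Gain = 20 log₁₀(0.045234) ≈ -26.89 dB
∠G = 53.13° − 45.23° = 7.90°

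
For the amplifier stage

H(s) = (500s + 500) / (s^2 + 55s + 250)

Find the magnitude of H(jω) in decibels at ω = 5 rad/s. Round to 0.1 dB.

Substitute s = j5:
Numerator: 500(j5) + 500 = 500 + j2500
Denominator: (j5)^2 + 55(j5) + 250 = 225 + j275
|N| = √(500² + 2500²) ≈ 2549.5, ∠N ≈ 78.69°
|D| = √(225² + 275²) ≈ 355.32, ∠D ≈ 50.71°
|H| = 2549.5 / 355.32 ≈ 7.1752
Gain = 20 log₁₀(7.1752) ≈ 17.12 dB

17.1 dB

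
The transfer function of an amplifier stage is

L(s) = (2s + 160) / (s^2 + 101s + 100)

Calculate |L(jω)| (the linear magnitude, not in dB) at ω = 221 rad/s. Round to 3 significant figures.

0.00877

Substitute s = j221:
Numerator: 2(j221) + 160 = 160 + j442
Denominator: (j221)^2 + 101(j221) + 100 = -48741 + j22321
|N| = √(160² + 442²) ≈ 470.07, ∠N ≈ 70.10°
|D| = √(48741² + 22321²) ≈ 53609, ∠D ≈ 155.39°
|L| = 470.07 / 53609 ≈ 0.0087685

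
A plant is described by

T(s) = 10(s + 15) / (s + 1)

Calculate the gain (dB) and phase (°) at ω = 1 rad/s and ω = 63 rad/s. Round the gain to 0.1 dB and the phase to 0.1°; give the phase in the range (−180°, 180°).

At s = jω = j1:
zero (s+15): 15 + j1 → |·| = √(15²+1²) = √226 ≈ 15.033, ∠ = arctan(1/15) ≈ 3.81°
pole (s+1): 1 + j1 → |·| = √(1²+1²) = √2 ≈ 1.4142, ∠ = arctan(1/1) ≈ 45.00°
|T| = 10 · 15.033 / 1.4142 ≈ 106.3
Gain = 20 log₁₀(106.3) ≈ 40.53 dB
∠T = 3.81° − 45.00° = -41.19°

At s = jω = j63:
zero (s+15): 15 + j63 → |·| = √(15²+63²) = √4194 ≈ 64.761, ∠ = arctan(63/15) ≈ 76.61°
pole (s+1): 1 + j63 → |·| = √(1²+63²) = √3970 ≈ 63.008, ∠ = arctan(63/1) ≈ 89.09°
|T| = 10 · 64.761 / 63.008 ≈ 10.278
Gain = 20 log₁₀(10.278) ≈ 20.24 dB
∠T = 76.61° − 89.09° = -12.48°

ω = 1: 40.5 dB, -41.2°; ω = 63: 20.2 dB, -12.5°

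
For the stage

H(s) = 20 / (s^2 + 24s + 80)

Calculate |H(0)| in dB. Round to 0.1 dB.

-12.0 dB

H(0) = 20 / 80 = 0.25
20 log₁₀(0.25) ≈ -12.04 dB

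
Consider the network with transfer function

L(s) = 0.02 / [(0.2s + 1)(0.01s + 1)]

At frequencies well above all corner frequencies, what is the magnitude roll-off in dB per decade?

-40 dB/decade

Each pole contributes −20 dB/decade at high frequency; each zero contributes +20 dB/decade.
Net: 0 zero(s) − 2 pole(s) → -40 dB/decade.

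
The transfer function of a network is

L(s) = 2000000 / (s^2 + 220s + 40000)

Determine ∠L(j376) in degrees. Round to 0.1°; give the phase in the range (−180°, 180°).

At s = jω = j376:
quadratic: (j376)² + 220·j376 + 40000 = -101376 + j82720 → |·| ≈ 1.3084e+05, ∠ ≈ 140.79°
∠L = 0.00° − 140.79° = -140.79°

-140.8°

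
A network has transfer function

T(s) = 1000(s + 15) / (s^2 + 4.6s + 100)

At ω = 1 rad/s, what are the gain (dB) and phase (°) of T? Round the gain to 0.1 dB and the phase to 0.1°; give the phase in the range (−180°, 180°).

At s = jω = j1:
zero (s+15): 15 + j1 → |·| = √(15²+1²) = √226 ≈ 15.033, ∠ = arctan(1/15) ≈ 3.81°
quadratic: (j1)² + 4.6·j1 + 100 = 99 + j4.6 → |·| ≈ 99.107, ∠ ≈ 2.66°
|T| = 1000 · 15.033 / 99.107 ≈ 151.68
Gain = 20 log₁₀(151.68) ≈ 43.62 dB
∠T = 3.81° − 2.66° = 1.15°

43.6 dB, 1.2°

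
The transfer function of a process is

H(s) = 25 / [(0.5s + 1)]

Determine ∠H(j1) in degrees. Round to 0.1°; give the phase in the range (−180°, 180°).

At ω = 1 rad/s:
pole (1 + j1·0.5) = 1 + j0.5 → |·| ≈ 1.118, ∠ ≈ 26.57°
∠H = (0°) − (26.57°) = -26.57°

-26.6°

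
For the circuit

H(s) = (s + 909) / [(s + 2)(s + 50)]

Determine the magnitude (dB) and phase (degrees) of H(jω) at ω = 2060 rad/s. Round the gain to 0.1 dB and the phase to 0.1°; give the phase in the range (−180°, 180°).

-65.5 dB, -112.4°

At s = jω = j2060:
zero (s+909): 909 + j2060 → |·| = √(909²+2060²) = √5069881 ≈ 2251.6, ∠ = arctan(2060/909) ≈ 66.19°
pole (s+2): 2 + j2060 → |·| = √(2²+2060²) = √4243604 ≈ 2060, ∠ = arctan(2060/2) ≈ 89.94°
pole (s+50): 50 + j2060 → |·| = √(50²+2060²) = √4246100 ≈ 2060.6, ∠ = arctan(2060/50) ≈ 88.61°
|H| = 1 · 2251.6 / 4.2448e+06 ≈ 0.00053044
Gain = 20 log₁₀(0.00053044) ≈ -65.51 dB
∠H = 66.19° − 178.55° = -112.36°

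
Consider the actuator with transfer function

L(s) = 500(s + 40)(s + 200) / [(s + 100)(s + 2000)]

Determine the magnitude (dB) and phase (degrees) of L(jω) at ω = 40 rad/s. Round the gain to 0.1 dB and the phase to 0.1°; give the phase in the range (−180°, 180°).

At s = jω = j40:
zero (s+40): 40 + j40 → |·| = √(40²+40²) = √3200 ≈ 56.569, ∠ = arctan(40/40) ≈ 45.00°
zero (s+200): 200 + j40 → |·| = √(200²+40²) = √41600 ≈ 203.96, ∠ = arctan(40/200) ≈ 11.31°
pole (s+100): 100 + j40 → |·| = √(100²+40²) = √11600 ≈ 107.7, ∠ = arctan(40/100) ≈ 21.80°
pole (s+2000): 2000 + j40 → |·| = √(2000²+40²) = √4001600 ≈ 2000.4, ∠ = arctan(40/2000) ≈ 1.15°
|L| = 500 · 11538 / 2.1544e+05 ≈ 26.778
Gain = 20 log₁₀(26.778) ≈ 28.56 dB
∠L = 56.31° − 22.95° = 33.36°

28.6 dB, 33.4°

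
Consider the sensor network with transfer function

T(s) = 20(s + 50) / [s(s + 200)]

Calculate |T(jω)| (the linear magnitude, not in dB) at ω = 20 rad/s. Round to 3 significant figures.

0.268

At s = jω = j20:
zero (s+50): 50 + j20 → |·| = √(50²+20²) = √2900 ≈ 53.852, ∠ = arctan(20/50) ≈ 21.80°
pole (s+200): 200 + j20 → |·| = √(200²+20²) = √40400 ≈ 201, ∠ = arctan(20/200) ≈ 5.71°
pole at origin: |s| = 20, ∠ = 90.00° (in denominator)
|T| = 20 · 53.852 / 4020 ≈ 0.26792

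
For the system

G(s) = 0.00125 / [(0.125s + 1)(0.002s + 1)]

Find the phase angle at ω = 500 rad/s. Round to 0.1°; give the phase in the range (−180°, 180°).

-134.1°

At ω = 500 rad/s:
pole (1 + j500·0.125) = 1 + j62.5 → |·| ≈ 62.508, ∠ ≈ 89.08°
pole (1 + j500·0.002) = 1 + j1 → |·| ≈ 1.4142, ∠ ≈ 45.00°
∠G = (0°) − (89.08° + 45.00°) = -134.08°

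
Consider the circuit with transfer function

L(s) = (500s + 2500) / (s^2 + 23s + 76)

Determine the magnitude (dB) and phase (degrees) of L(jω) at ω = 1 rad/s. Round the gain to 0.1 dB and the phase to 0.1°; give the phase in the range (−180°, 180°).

30.2 dB, -5.7°

Substitute s = j1:
Numerator: 500(j1) + 2500 = 2500 + j500
Denominator: (j1)^2 + 23(j1) + 76 = 75 + j23
|N| = √(2500² + 500²) ≈ 2549.5, ∠N ≈ 11.31°
|D| = √(75² + 23²) ≈ 78.447, ∠D ≈ 17.05°
|L| = 2549.5 / 78.447 ≈ 32.5
Gain = 20 log₁₀(32.5) ≈ 30.24 dB
∠L = 11.31° − 17.05° = -5.74°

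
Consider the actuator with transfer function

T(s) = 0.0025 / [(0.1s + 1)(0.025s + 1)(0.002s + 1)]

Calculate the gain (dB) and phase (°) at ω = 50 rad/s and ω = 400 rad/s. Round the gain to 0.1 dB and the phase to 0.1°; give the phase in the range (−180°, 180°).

ω = 50: -70.3 dB, -135.7°; ω = 400: -106.3 dB, 148.5°

At ω = 50 rad/s:
pole (1 + j50·0.1) = 1 + j5 → |·| ≈ 5.099, ∠ ≈ 78.69°
pole (1 + j50·0.025) = 1 + j1.25 → |·| ≈ 1.6008, ∠ ≈ 51.34°
pole (1 + j50·0.002) = 1 + j0.1 → |·| ≈ 1.005, ∠ ≈ 5.71°
|T| = 0.0025 · 1 / (5.099 · 1.6008 · 1.005) ≈ 0.00030476
Gain = 20 log₁₀(0.00030476) ≈ -70.32 dB
∠T = (0°) − (78.69° + 51.34° + 5.71°) = -135.74°

At ω = 400 rad/s:
pole (1 + j400·0.1) = 1 + j40 → |·| ≈ 40.012, ∠ ≈ 88.57°
pole (1 + j400·0.025) = 1 + j10 → |·| ≈ 10.05, ∠ ≈ 84.29°
pole (1 + j400·0.002) = 1 + j0.8 → |·| ≈ 1.2806, ∠ ≈ 38.66°
|T| = 0.0025 · 1 / (40.012 · 10.05 · 1.2806) ≈ 4.8548e-06
Gain = 20 log₁₀(4.8548e-06) ≈ -106.28 dB
∠T = (0°) − (88.57° + 84.29° + 38.66°) = -211.52° ≡ 148.48° (principal value)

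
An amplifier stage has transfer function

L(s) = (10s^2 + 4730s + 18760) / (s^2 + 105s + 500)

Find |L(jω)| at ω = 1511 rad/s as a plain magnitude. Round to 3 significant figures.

10.4

Substitute s = j1511:
Numerator: 10(j1511)^2 + 4730(j1511) + 18760 = -22812450 + j7147030
Denominator: (j1511)^2 + 105(j1511) + 500 = -2282621 + j158655
|N| = √(22812450² + 7147030²) ≈ 2.3906e+07, ∠N ≈ 162.60°
|D| = √(2282621² + 158655²) ≈ 2.2881e+06, ∠D ≈ 176.02°
|L| = 2.3906e+07 / 2.2881e+06 ≈ 10.448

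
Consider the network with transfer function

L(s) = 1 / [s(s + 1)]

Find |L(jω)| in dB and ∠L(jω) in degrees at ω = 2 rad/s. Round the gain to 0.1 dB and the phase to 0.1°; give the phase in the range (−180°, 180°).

At s = jω = j2:
pole (s+1): 1 + j2 → |·| = √(1²+2²) = √5 ≈ 2.2361, ∠ = arctan(2/1) ≈ 63.43°
pole at origin: |s| = 2, ∠ = 90.00° (in denominator)
|L| = 1 / 4.4722 ≈ 0.2236
Gain = 20 log₁₀(0.2236) ≈ -13.01 dB
∠L = 0.00° − 153.43° = -153.43°

-13.0 dB, -153.4°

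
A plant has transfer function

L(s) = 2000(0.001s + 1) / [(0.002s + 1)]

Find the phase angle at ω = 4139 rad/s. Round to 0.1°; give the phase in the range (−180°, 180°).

At ω = 4139 rad/s:
zero (1 + j4139·0.001) = 1 + j4.139 → |·| ≈ 4.2581, ∠ ≈ 76.42°
pole (1 + j4139·0.002) = 1 + j8.278 → |·| ≈ 8.3382, ∠ ≈ 83.11°
∠L = (76.42°) − (83.11°) = -6.69°

-6.7°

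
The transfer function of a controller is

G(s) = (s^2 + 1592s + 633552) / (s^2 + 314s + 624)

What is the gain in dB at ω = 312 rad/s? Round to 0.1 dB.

Substitute s = j312:
Numerator: (j312)^2 + 1592(j312) + 633552 = 536208 + j496704
Denominator: (j312)^2 + 314(j312) + 624 = -96720 + j97968
|N| = √(536208² + 496704²) ≈ 7.3091e+05, ∠N ≈ 42.81°
|D| = √(96720² + 97968²) ≈ 1.3767e+05, ∠D ≈ 134.63°
|G| = 7.3091e+05 / 1.3767e+05 ≈ 5.3091
Gain = 20 log₁₀(5.3091) ≈ 14.50 dB

14.5 dB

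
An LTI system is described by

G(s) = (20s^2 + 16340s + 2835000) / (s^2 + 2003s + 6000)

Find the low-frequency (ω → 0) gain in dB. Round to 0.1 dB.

53.5 dB

G(0) = 2835000 / 6000 = 472.5
20 log₁₀(472.5) ≈ 53.49 dB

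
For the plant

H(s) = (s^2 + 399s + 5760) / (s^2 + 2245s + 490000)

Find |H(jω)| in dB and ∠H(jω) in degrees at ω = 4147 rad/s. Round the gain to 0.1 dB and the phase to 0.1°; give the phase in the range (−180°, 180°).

-0.9 dB, 23.6°

Substitute s = j4147:
Numerator: (j4147)^2 + 399(j4147) + 5760 = -17191849 + j1654653
Denominator: (j4147)^2 + 2245(j4147) + 490000 = -16707609 + j9310015
|N| = √(17191849² + 1654653²) ≈ 1.7271e+07, ∠N ≈ 174.50°
|D| = √(16707609² + 9310015²) ≈ 1.9126e+07, ∠D ≈ 150.87°
|H| = 1.7271e+07 / 1.9126e+07 ≈ 0.90301
Gain = 20 log₁₀(0.90301) ≈ -0.89 dB
∠H = 174.50° − 150.87° = 23.63°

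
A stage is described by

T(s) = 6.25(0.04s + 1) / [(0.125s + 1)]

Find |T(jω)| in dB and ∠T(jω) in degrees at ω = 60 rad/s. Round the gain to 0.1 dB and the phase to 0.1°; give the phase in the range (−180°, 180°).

6.6 dB, -15.0°

At ω = 60 rad/s:
zero (1 + j60·0.04) = 1 + j2.4 → |·| ≈ 2.6, ∠ ≈ 67.38°
pole (1 + j60·0.125) = 1 + j7.5 → |·| ≈ 7.5664, ∠ ≈ 82.41°
|T| = 6.25 · 2.6 / (7.5664) ≈ 2.1477
Gain = 20 log₁₀(2.1477) ≈ 6.64 dB
∠T = (67.38°) − (82.41°) = -15.03°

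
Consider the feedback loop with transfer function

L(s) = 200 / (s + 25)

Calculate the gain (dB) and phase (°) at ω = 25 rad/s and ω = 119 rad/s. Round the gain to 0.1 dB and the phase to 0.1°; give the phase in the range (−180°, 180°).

ω = 25: 15.1 dB, -45.0°; ω = 119: 4.3 dB, -78.1°

At s = jω = j25:
pole (s+25): 25 + j25 → |·| = √(25²+25²) = √1250 ≈ 35.355, ∠ = arctan(25/25) ≈ 45.00°
|L| = 200 / 35.355 ≈ 5.6569
Gain = 20 log₁₀(5.6569) ≈ 15.05 dB
∠L = 0.00° − 45.00° = -45.00°

At s = jω = j119:
pole (s+25): 25 + j119 → |·| = √(25²+119²) = √14786 ≈ 121.6, ∠ = arctan(119/25) ≈ 78.14°
|L| = 200 / 121.6 ≈ 1.6447
Gain = 20 log₁₀(1.6447) ≈ 4.32 dB
∠L = 0.00° − 78.14° = -78.14°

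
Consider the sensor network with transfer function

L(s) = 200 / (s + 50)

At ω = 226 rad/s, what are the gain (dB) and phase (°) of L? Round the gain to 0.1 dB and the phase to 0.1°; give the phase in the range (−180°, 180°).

At s = jω = j226:
pole (s+50): 50 + j226 → |·| = √(50²+226²) = √53576 ≈ 231.46, ∠ = arctan(226/50) ≈ 77.52°
|L| = 200 / 231.46 ≈ 0.86408
Gain = 20 log₁₀(0.86408) ≈ -1.27 dB
∠L = 0.00° − 77.52° = -77.52°

-1.3 dB, -77.5°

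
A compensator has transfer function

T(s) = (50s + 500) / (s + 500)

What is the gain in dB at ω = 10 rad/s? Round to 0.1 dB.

3.0 dB

Substitute s = j10:
Numerator: 50(j10) + 500 = 500 + j500
Denominator: (j10) + 500 = 500 + j10
|N| = √(500² + 500²) ≈ 707.11, ∠N ≈ 45.00°
|D| = √(500² + 10²) ≈ 500.1, ∠D ≈ 1.15°
|T| = 707.11 / 500.1 ≈ 1.4139
Gain = 20 log₁₀(1.4139) ≈ 3.01 dB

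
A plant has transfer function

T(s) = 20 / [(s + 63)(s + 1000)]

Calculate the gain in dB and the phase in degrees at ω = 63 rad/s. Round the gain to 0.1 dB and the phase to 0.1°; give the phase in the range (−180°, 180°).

-73.0 dB, -48.6°

At s = jω = j63:
pole (s+63): 63 + j63 → |·| = √(63²+63²) = √7938 ≈ 89.095, ∠ = arctan(63/63) ≈ 45.00°
pole (s+1000): 1000 + j63 → |·| = √(1000²+63²) = √1003969 ≈ 1002, ∠ = arctan(63/1000) ≈ 3.60°
|T| = 20 / 89273 ≈ 0.00022403
Gain = 20 log₁₀(0.00022403) ≈ -72.99 dB
∠T = 0.00° − 48.60° = -48.60°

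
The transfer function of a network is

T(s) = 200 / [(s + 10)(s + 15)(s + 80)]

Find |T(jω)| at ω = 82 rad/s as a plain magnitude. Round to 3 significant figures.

At s = jω = j82:
pole (s+10): 10 + j82 → |·| = √(10²+82²) = √6824 ≈ 82.608, ∠ = arctan(82/10) ≈ 83.05°
pole (s+15): 15 + j82 → |·| = √(15²+82²) = √6949 ≈ 83.361, ∠ = arctan(82/15) ≈ 79.63°
pole (s+80): 80 + j82 → |·| = √(80²+82²) = √13124 ≈ 114.56, ∠ = arctan(82/80) ≈ 45.71°
|T| = 200 / 7.8889e+05 ≈ 0.00025352

0.000254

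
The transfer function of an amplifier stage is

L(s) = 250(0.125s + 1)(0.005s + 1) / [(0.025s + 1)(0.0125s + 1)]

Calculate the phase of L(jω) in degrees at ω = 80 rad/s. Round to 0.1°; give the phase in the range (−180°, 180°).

-2.3°

At ω = 80 rad/s:
zero (1 + j80·0.125) = 1 + j10 → |·| ≈ 10.05, ∠ ≈ 84.29°
zero (1 + j80·0.005) = 1 + j0.4 → |·| ≈ 1.077, ∠ ≈ 21.80°
pole (1 + j80·0.025) = 1 + j2 → |·| ≈ 2.2361, ∠ ≈ 63.43°
pole (1 + j80·0.0125) = 1 + j1 → |·| ≈ 1.4142, ∠ ≈ 45.00°
∠L = (84.29° + 21.80°) − (63.43° + 45.00°) = -2.34°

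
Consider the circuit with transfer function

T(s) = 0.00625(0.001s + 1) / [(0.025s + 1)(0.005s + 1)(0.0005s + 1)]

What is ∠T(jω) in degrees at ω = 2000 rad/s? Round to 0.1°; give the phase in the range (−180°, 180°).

At ω = 2000 rad/s:
zero (1 + j2000·0.001) = 1 + j2 → |·| ≈ 2.2361, ∠ ≈ 63.43°
pole (1 + j2000·0.025) = 1 + j50 → |·| ≈ 50.01, ∠ ≈ 88.85°
pole (1 + j2000·0.005) = 1 + j10 → |·| ≈ 10.05, ∠ ≈ 84.29°
pole (1 + j2000·0.0005) = 1 + j1 → |·| ≈ 1.4142, ∠ ≈ 45.00°
∠T = (63.43°) − (88.85° + 84.29° + 45.00°) = -154.71°

-154.7°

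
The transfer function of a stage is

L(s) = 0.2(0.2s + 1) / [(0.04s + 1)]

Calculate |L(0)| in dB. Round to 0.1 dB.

-14.0 dB

L(0) = 0.2 · 1 / 1 = 0.2
20 log₁₀(0.2) ≈ -13.98 dB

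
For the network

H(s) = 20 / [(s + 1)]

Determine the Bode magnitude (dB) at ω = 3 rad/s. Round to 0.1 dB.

At ω = 3 rad/s:
pole (1 + j3·1) = 1 + j3 → |·| ≈ 3.1623, ∠ ≈ 71.57°
|H| = 20 · 1 / (3.1623) ≈ 6.3245
Gain = 20 log₁₀(6.3245) ≈ 16.02 dB

16.0 dB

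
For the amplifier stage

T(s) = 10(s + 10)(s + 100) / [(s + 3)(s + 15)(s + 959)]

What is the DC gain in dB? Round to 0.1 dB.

T(0) = 10·10·100 / (3·15·959) ≈ 0.23172
20 log₁₀(0.23172) ≈ -12.70 dB

-12.7 dB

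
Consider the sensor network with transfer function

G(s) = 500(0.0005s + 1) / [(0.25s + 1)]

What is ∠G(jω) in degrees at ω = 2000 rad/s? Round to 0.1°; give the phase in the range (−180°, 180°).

-44.9°

At ω = 2000 rad/s:
zero (1 + j2000·0.0005) = 1 + j1 → |·| ≈ 1.4142, ∠ ≈ 45.00°
pole (1 + j2000·0.25) = 1 + j500 → |·| ≈ 500, ∠ ≈ 89.89°
∠G = (45.00°) − (89.89°) = -44.89°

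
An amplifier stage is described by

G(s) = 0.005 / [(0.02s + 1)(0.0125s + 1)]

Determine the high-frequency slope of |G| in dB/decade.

-40 dB/decade

Each pole contributes −20 dB/decade at high frequency; each zero contributes +20 dB/decade.
Net: 0 zero(s) − 2 pole(s) → -40 dB/decade.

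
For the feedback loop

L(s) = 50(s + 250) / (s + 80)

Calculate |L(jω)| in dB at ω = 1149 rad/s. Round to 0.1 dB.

34.2 dB

At s = jω = j1149:
zero (s+250): 250 + j1149 → |·| = √(250²+1149²) = √1382701 ≈ 1175.9, ∠ = arctan(1149/250) ≈ 77.72°
pole (s+80): 80 + j1149 → |·| = √(80²+1149²) = √1326601 ≈ 1151.8, ∠ = arctan(1149/80) ≈ 86.02°
|L| = 50 · 1175.9 / 1151.8 ≈ 51.046
Gain = 20 log₁₀(51.046) ≈ 34.16 dB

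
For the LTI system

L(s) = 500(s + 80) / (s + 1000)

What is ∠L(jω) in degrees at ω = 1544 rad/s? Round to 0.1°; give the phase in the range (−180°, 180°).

At s = jω = j1544:
zero (s+80): 80 + j1544 → |·| = √(80²+1544²) = √2390336 ≈ 1546.1, ∠ = arctan(1544/80) ≈ 87.03°
pole (s+1000): 1000 + j1544 → |·| = √(1000²+1544²) = √3383936 ≈ 1839.5, ∠ = arctan(1544/1000) ≈ 57.07°
∠L = 87.03° − 57.07° = 29.96°

30.0°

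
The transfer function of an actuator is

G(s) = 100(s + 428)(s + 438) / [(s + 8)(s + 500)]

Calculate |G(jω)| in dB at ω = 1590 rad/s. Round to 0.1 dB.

40.2 dB

At s = jω = j1590:
zero (s+428): 428 + j1590 → |·| = √(428²+1590²) = √2711284 ≈ 1646.6, ∠ = arctan(1590/428) ≈ 74.93°
zero (s+438): 438 + j1590 → |·| = √(438²+1590²) = √2719944 ≈ 1649.2, ∠ = arctan(1590/438) ≈ 74.60°
pole (s+8): 8 + j1590 → |·| = √(8²+1590²) = √2528164 ≈ 1590, ∠ = arctan(1590/8) ≈ 89.71°
pole (s+500): 500 + j1590 → |·| = √(500²+1590²) = √2778100 ≈ 1666.8, ∠ = arctan(1590/500) ≈ 72.54°
|G| = 100 · 2.7156e+06 / 2.6502e+06 ≈ 102.47
Gain = 20 log₁₀(102.47) ≈ 40.21 dB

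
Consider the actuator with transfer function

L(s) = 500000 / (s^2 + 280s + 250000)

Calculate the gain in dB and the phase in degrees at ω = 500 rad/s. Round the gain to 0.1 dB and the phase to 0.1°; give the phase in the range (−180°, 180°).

11.1 dB, -90.0°

At s = jω = j500:
quadratic: (j500)² + 280·j500 + 250000 = 0 + j140000 → |·| ≈ 1.4e+05, ∠ ≈ 90.00°
|L| = 500000 / 1.4e+05 ≈ 3.5714
Gain = 20 log₁₀(3.5714) ≈ 11.06 dB
∠L = 0.00° − 90.00° = -90.00°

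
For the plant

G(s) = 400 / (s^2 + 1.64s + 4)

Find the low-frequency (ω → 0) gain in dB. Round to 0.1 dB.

40.0 dB

G(0) = 400 / 4 = 100
20 log₁₀(100) ≈ 40.00 dB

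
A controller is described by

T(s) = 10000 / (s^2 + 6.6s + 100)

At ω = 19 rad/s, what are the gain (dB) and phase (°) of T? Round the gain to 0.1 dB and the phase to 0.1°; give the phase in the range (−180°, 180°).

At s = jω = j19:
quadratic: (j19)² + 6.6·j19 + 100 = -261 + j125.4 → |·| ≈ 289.56, ∠ ≈ 154.34°
|T| = 10000 / 289.56 ≈ 34.535
Gain = 20 log₁₀(34.535) ≈ 30.77 dB
∠T = 0.00° − 154.34° = -154.34°

30.8 dB, -154.3°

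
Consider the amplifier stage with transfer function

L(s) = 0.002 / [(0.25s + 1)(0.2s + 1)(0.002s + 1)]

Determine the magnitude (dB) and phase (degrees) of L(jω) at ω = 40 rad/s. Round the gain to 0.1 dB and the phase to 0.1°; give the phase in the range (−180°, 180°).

At ω = 40 rad/s:
pole (1 + j40·0.25) = 1 + j10 → |·| ≈ 10.05, ∠ ≈ 84.29°
pole (1 + j40·0.2) = 1 + j8 → |·| ≈ 8.0623, ∠ ≈ 82.87°
pole (1 + j40·0.002) = 1 + j0.08 → |·| ≈ 1.0032, ∠ ≈ 4.57°
|L| = 0.002 · 1 / (10.05 · 8.0623 · 1.0032) ≈ 2.4605e-05
Gain = 20 log₁₀(2.4605e-05) ≈ -92.18 dB
∠L = (0°) − (84.29° + 82.87° + 4.57°) = -171.73°

-92.2 dB, -171.7°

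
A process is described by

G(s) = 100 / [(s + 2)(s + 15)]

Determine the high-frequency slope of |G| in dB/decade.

-40 dB/decade

Each pole contributes −20 dB/decade at high frequency; each zero contributes +20 dB/decade.
Net: 0 zero(s) − 2 pole(s) → -40 dB/decade.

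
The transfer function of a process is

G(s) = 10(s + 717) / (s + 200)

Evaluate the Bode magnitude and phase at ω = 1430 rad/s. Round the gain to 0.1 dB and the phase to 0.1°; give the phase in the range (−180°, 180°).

At s = jω = j1430:
zero (s+717): 717 + j1430 → |·| = √(717²+1430²) = √2558989 ≈ 1599.7, ∠ = arctan(1430/717) ≈ 63.37°
pole (s+200): 200 + j1430 → |·| = √(200²+1430²) = √2084900 ≈ 1443.9, ∠ = arctan(1430/200) ≈ 82.04°
|G| = 10 · 1599.7 / 1443.9 ≈ 11.079
Gain = 20 log₁₀(11.079) ≈ 20.89 dB
∠G = 63.37° − 82.04° = -18.67°

20.9 dB, -18.7°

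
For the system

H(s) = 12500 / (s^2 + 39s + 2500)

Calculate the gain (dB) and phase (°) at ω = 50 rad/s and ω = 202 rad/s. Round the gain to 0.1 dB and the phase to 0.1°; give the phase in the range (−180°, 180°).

At s = jω = j50:
quadratic: (j50)² + 39·j50 + 2500 = 0 + j1950 → |·| ≈ 1950, ∠ ≈ 90.00°
|H| = 12500 / 1950 ≈ 6.4103
Gain = 20 log₁₀(6.4103) ≈ 16.14 dB
∠H = 0.00° − 90.00° = -90.00°

At s = jω = j202:
quadratic: (j202)² + 39·j202 + 2500 = -38304 + j7878 → |·| ≈ 39106, ∠ ≈ 168.38°
|H| = 12500 / 39106 ≈ 0.31964
Gain = 20 log₁₀(0.31964) ≈ -9.91 dB
∠H = 0.00° − 168.38° = -168.38°

ω = 50: 16.1 dB, -90.0°; ω = 202: -9.9 dB, -168.4°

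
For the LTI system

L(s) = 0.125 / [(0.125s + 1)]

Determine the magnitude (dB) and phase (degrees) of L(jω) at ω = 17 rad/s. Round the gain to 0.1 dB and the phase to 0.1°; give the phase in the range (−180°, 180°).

-25.5 dB, -64.8°

At ω = 17 rad/s:
pole (1 + j17·0.125) = 1 + j2.125 → |·| ≈ 2.3485, ∠ ≈ 64.80°
|L| = 0.125 · 1 / (2.3485) ≈ 0.053225
Gain = 20 log₁₀(0.053225) ≈ -25.48 dB
∠L = (0°) − (64.80°) = -64.80°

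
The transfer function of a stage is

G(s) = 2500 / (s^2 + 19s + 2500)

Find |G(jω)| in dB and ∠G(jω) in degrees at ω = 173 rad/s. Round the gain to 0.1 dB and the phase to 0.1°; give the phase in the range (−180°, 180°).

-20.9 dB, -173.2°

At s = jω = j173:
quadratic: (j173)² + 19·j173 + 2500 = -27429 + j3287 → |·| ≈ 27625, ∠ ≈ 173.17°
|G| = 2500 / 27625 ≈ 0.090498
Gain = 20 log₁₀(0.090498) ≈ -20.87 dB
∠G = 0.00° − 173.17° = -173.17°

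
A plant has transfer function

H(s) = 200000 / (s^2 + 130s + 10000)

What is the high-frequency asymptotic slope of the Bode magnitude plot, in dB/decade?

Each pole contributes −20 dB/decade at high frequency; each zero contributes +20 dB/decade.
Net: 0 zero(s) − 2 pole(s) → -40 dB/decade.

-40 dB/decade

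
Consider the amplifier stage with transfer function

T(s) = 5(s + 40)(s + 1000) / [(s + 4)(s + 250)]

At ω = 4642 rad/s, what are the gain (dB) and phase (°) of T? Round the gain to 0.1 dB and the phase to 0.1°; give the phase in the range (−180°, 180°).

At s = jω = j4642:
zero (s+40): 40 + j4642 → |·| = √(40²+4642²) = √21549764 ≈ 4642.2, ∠ = arctan(4642/40) ≈ 89.51°
zero (s+1000): 1000 + j4642 → |·| = √(1000²+4642²) = √22548164 ≈ 4748.5, ∠ = arctan(4642/1000) ≈ 77.84°
pole (s+4): 4 + j4642 → |·| = √(4²+4642²) = √21548180 ≈ 4642, ∠ = arctan(4642/4) ≈ 89.95°
pole (s+250): 250 + j4642 → |·| = √(250²+4642²) = √21610664 ≈ 4648.7, ∠ = arctan(4642/250) ≈ 86.92°
|T| = 5 · 2.2043e+07 / 2.1579e+07 ≈ 5.1075
Gain = 20 log₁₀(5.1075) ≈ 14.16 dB
∠T = 167.35° − 176.87° = -9.52°

14.2 dB, -9.5°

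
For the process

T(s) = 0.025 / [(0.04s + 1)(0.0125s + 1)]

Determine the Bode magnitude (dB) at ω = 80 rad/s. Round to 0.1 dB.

-45.6 dB

At ω = 80 rad/s:
pole (1 + j80·0.04) = 1 + j3.2 → |·| ≈ 3.3526, ∠ ≈ 72.65°
pole (1 + j80·0.0125) = 1 + j1 → |·| ≈ 1.4142, ∠ ≈ 45.00°
|T| = 0.025 · 1 / (3.3526 · 1.4142) ≈ 0.0052729
Gain = 20 log₁₀(0.0052729) ≈ -45.56 dB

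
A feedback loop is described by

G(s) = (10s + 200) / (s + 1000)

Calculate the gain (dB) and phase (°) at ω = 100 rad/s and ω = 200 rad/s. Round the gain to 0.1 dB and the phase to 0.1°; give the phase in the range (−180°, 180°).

ω = 100: 0.1 dB, 73.0°; ω = 200: 5.9 dB, 73.0°

Substitute s = j100:
Numerator: 10(j100) + 200 = 200 + j1000
Denominator: (j100) + 1000 = 1000 + j100
|N| = √(200² + 1000²) ≈ 1019.8, ∠N ≈ 78.69°
|D| = √(1000² + 100²) ≈ 1005, ∠D ≈ 5.71°
|G| = 1019.8 / 1005 ≈ 1.0147
Gain = 20 log₁₀(1.0147) ≈ 0.13 dB
∠G = 78.69° − 5.71° = 72.98°

Substitute s = j200:
Numerator: 10(j200) + 200 = 200 + j2000
Denominator: (j200) + 1000 = 1000 + j200
|N| = √(200² + 2000²) ≈ 2010, ∠N ≈ 84.29°
|D| = √(1000² + 200²) ≈ 1019.8, ∠D ≈ 11.31°
|G| = 2010 / 1019.8 ≈ 1.971
Gain = 20 log₁₀(1.971) ≈ 5.89 dB
∠G = 84.29° − 11.31° = 72.98°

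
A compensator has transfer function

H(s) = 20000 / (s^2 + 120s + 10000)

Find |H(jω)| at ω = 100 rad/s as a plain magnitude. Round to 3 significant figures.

At s = jω = j100:
quadratic: (j100)² + 120·j100 + 10000 = 0 + j12000 → |·| ≈ 12000, ∠ ≈ 90.00°
|H| = 20000 / 12000 ≈ 1.6667

1.67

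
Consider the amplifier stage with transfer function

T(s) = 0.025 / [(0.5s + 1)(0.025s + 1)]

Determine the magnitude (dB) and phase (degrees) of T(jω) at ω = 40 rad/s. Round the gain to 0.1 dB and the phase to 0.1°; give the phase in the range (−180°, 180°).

At ω = 40 rad/s:
pole (1 + j40·0.5) = 1 + j20 → |·| ≈ 20.025, ∠ ≈ 87.14°
pole (1 + j40·0.025) = 1 + j1 → |·| ≈ 1.4142, ∠ ≈ 45.00°
|T| = 0.025 · 1 / (20.025 · 1.4142) ≈ 0.00088279
Gain = 20 log₁₀(0.00088279) ≈ -61.08 dB
∠T = (0°) − (87.14° + 45.00°) = -132.14°

-61.1 dB, -132.1°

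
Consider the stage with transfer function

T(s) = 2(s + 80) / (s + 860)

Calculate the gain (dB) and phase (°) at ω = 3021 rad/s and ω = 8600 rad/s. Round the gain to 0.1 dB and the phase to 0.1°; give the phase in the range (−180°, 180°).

At s = jω = j3021:
zero (s+80): 80 + j3021 → |·| = √(80²+3021²) = √9132841 ≈ 3022.1, ∠ = arctan(3021/80) ≈ 88.48°
pole (s+860): 860 + j3021 → |·| = √(860²+3021²) = √9866041 ≈ 3141, ∠ = arctan(3021/860) ≈ 74.11°
|T| = 2 · 3022.1 / 3141 ≈ 1.9243
Gain = 20 log₁₀(1.9243) ≈ 5.69 dB
∠T = 88.48° − 74.11° = 14.37°

At s = jω = j8600:
zero (s+80): 80 + j8600 → |·| = √(80²+8600²) = √73966400 ≈ 8600.4, ∠ = arctan(8600/80) ≈ 89.47°
pole (s+860): 860 + j8600 → |·| = √(860²+8600²) = √74699600 ≈ 8642.9, ∠ = arctan(8600/860) ≈ 84.29°
|T| = 2 · 8600.4 / 8642.9 ≈ 1.9902
Gain = 20 log₁₀(1.9902) ≈ 5.98 dB
∠T = 89.47° − 84.29° = 5.18°

ω = 3021: 5.7 dB, 14.4°; ω = 8600: 6.0 dB, 5.2°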